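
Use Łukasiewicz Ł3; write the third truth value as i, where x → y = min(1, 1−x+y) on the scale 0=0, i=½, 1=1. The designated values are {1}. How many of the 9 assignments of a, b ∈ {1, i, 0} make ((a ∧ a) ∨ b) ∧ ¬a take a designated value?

1

Designated under: (a=0, b=1).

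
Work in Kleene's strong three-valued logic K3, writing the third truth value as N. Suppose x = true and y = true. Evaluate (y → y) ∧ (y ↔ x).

y → y = true → true = true
y ↔ x = true ↔ true = true
(y → y) ∧ (y ↔ x) = true ∧ true = true

true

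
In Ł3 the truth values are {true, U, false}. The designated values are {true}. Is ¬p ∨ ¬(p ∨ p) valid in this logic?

No

Countermodel: p=true gives false, which is not designated.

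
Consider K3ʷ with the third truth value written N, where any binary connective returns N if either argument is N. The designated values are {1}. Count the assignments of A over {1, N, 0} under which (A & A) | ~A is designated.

A=1: 1 ✓
A=N: N ·
A=0: 1 ✓

2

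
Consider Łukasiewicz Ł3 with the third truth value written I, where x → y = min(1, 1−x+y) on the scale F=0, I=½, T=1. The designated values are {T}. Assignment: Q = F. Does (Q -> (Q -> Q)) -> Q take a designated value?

Q -> Q = F -> F = T
Q -> (Q -> Q) = F -> T = T
(Q -> (Q -> Q)) -> Q = T -> F = F
F ∉ {T}.

No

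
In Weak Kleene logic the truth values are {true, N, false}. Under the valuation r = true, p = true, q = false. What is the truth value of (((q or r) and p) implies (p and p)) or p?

true

q or r = false or true = true
(q or r) and p = true and true = true
p and p = true and true = true
((q or r) and p) implies (p and p) = true implies true = true
(((q or r) and p) implies (p and p)) or p = true or true = true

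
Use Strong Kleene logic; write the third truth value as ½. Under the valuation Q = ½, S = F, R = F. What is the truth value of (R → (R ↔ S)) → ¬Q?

½

R ↔ S = F ↔ F = T
R → (R ↔ S) = F → T = T
¬Q = ¬½ = ½
(R → (R ↔ S)) → ¬Q = T → ½ = ½  [¬T ∨ ½]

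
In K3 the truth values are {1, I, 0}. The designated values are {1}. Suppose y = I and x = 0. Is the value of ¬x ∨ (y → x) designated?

Yes

¬x = ¬0 = 1
y → x = I → 0 = I  [¬I ∨ 0]
¬x ∨ (y → x) = 1 ∨ I = 1
1 ∈ {1}.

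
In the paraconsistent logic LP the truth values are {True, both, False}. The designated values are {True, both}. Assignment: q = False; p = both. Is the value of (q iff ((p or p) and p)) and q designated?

p or p = both or both = both
(p or p) and p = both and both = both
q iff ((p or p) and p) = False iff both = both
(q iff ((p or p) and p)) and q = both and False = False
False ∉ {True, both}.

No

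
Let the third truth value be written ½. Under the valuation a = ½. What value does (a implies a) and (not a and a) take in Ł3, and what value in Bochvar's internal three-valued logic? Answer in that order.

In Ł3: a implies a = ½ implies ½ = true  [min(1, 1−½+½)]
not a = not ½ = ½
not a and a = ½ and ½ = ½
(a implies a) and (not a and a) = true and ½ = ½
In Bochvar's internal three-valued logic: a implies a = ½ implies ½ = ½  [any arg is the third value ⇒ result is the third value]
not a = not ½ = ½
not a and a = ½ and ½ = ½
(a implies a) and (not a and a) = ½ and ½ = ½

½; ½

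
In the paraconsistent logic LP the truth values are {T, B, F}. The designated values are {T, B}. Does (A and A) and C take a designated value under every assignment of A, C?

Countermodel: A=T, C=F gives F, which is not designated.

No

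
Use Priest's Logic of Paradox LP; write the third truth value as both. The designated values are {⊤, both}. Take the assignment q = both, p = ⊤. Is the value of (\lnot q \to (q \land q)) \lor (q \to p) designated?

\lnot q = \lnot both = both
q \land q = both \land both = both
\lnot q \to (q \land q) = both \to both = both  [\lnot both \lor both]
q \to p = both \to ⊤ = ⊤
(\lnot q \to (q \land q)) \lor (q \to p) = both \lor ⊤ = ⊤
⊤ ∈ {⊤, both}.

Yes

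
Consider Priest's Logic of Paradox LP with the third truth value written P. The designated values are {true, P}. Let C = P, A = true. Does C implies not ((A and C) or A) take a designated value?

Yes

A and C = true and P = P
(A and C) or A = P or true = true
not ((A and C) or A) = not true = false
C implies not ((A and C) or A) = P implies false = P  [not P or false]
P ∈ {true, P}.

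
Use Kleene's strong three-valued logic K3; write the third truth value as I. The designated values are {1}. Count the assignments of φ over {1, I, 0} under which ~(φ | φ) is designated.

φ=1: 0 ·
φ=I: I ·
φ=0: 1 ✓

1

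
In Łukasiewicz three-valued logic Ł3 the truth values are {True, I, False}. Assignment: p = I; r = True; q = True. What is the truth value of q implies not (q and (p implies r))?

False

p implies r = I implies True = True  [min(1, 1−½+1)]
q and (p implies r) = True and True = True
not (q and (p implies r)) = not True = False
q implies not (q and (p implies r)) = True implies False = False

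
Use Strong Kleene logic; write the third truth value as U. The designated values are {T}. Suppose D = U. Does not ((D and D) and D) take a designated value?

No

D and D = U and U = U
(D and D) and D = U and U = U
not ((D and D) and D) = not U = U
U ∉ {T}.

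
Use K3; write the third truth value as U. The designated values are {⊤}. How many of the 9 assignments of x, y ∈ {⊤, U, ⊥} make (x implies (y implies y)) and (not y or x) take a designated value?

4

Designated under: (x=⊤, y=⊤); (x=⊤, y=⊥); (x=U, y=⊥); (x=⊥, y=⊥).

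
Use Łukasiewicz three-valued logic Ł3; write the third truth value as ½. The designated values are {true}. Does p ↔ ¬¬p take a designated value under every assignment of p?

Every assignment of p over {true, ½, false} gives a value in {true}.
In particular, with p=½: p ↔ ¬¬p = true.

Yes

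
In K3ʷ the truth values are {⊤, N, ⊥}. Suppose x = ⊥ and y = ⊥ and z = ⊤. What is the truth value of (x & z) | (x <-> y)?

x & z = ⊥ & ⊤ = ⊥
x <-> y = ⊥ <-> ⊥ = ⊤
(x & z) | (x <-> y) = ⊥ | ⊤ = ⊤

⊤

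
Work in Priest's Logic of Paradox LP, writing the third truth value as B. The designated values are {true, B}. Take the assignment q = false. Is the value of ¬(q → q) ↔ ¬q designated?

q → q = false → false = true
¬(q → q) = ¬true = false
¬q = ¬false = true
¬(q → q) ↔ ¬q = false ↔ true = false
false ∉ {true, B}.

No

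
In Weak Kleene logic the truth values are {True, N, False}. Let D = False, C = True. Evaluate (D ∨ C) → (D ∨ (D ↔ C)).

False

D ∨ C = False ∨ True = True
D ↔ C = False ↔ True = False
D ∨ (D ↔ C) = False ∨ False = False
(D ∨ C) → (D ∨ (D ↔ C)) = True → False = False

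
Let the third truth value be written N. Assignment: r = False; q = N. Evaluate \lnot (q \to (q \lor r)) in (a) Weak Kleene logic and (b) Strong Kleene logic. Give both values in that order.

N; N

In Weak Kleene logic: q \lor r = N \lor False = N
q \to (q \lor r) = N \to N = N
\lnot (q \to (q \lor r)) = \lnot N = N
In Strong Kleene logic: q \lor r = N \lor False = N
q \to (q \lor r) = N \to N = N
\lnot (q \to (q \lor r)) = \lnot N = N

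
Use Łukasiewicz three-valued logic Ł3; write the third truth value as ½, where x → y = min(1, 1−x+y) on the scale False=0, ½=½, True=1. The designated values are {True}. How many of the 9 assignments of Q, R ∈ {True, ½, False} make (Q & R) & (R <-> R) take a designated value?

Designated under: (Q=True, R=True).

1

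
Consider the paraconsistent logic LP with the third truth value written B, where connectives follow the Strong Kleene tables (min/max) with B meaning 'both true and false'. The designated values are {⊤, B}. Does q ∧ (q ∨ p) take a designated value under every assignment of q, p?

No

Countermodel: q=⊥, p=⊤ gives ⊥, which is not designated.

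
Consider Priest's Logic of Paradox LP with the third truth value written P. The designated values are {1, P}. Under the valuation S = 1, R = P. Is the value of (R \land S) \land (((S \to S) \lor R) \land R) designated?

R \land S = P \land 1 = P
S \to S = 1 \to 1 = 1
(S \to S) \lor R = 1 \lor P = 1
((S \to S) \lor R) \land R = 1 \land P = P
(R \land S) \land (((S \to S) \lor R) \land R) = P \land P = P
P ∈ {1, P}.

Yes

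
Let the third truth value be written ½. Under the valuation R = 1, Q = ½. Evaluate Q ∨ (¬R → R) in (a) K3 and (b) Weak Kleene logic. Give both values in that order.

1; ½

In K3: ¬R = ¬1 = 0
¬R → R = 0 → 1 = 1
Q ∨ (¬R → R) = ½ ∨ 1 = 1
In Weak Kleene logic: ¬R = ¬1 = 0
¬R → R = 0 → 1 = 1
Q ∨ (¬R → R) = ½ ∨ 1 = ½
They differ because K3 and Weak Kleene logic treat ½ differently under the binary connectives.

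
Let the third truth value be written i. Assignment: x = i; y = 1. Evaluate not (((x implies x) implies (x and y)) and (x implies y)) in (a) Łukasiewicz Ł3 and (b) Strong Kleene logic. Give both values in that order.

i; i

In Łukasiewicz Ł3: x implies x = i implies i = 1  [min(1, 1−½+½)]
x and y = i and 1 = i
(x implies x) implies (x and y) = 1 implies i = i
x implies y = i implies 1 = 1
((x implies x) implies (x and y)) and (x implies y) = i and 1 = i
not (((x implies x) implies (x and y)) and (x implies y)) = not i = i
In Strong Kleene logic: x implies x = i implies i = i  [not i or i]
x and y = i and 1 = i
(x implies x) implies (x and y) = i implies i = i
x implies y = i implies 1 = 1
((x implies x) implies (x and y)) and (x implies y) = i and 1 = i
not (((x implies x) implies (x and y)) and (x implies y)) = not i = i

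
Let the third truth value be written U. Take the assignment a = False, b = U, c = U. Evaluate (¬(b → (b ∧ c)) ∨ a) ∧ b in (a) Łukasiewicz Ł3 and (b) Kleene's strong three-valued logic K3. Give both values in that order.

In Łukasiewicz Ł3: b ∧ c = U ∧ U = U
b → (b ∧ c) = U → U = True  [min(1, 1−½+½)]
¬(b → (b ∧ c)) = ¬True = False
¬(b → (b ∧ c)) ∨ a = False ∨ False = False
(¬(b → (b ∧ c)) ∨ a) ∧ b = False ∧ U = False
In Kleene's strong three-valued logic K3: b ∧ c = U ∧ U = U
b → (b ∧ c) = U → U = U  [¬U ∨ U]
¬(b → (b ∧ c)) = ¬U = U
¬(b → (b ∧ c)) ∨ a = U ∨ False = U
(¬(b → (b ∧ c)) ∨ a) ∧ b = U ∧ U = U
They differ because Łukasiewicz Ł3 and Kleene's strong three-valued logic K3 treat U differently under implication.

False; U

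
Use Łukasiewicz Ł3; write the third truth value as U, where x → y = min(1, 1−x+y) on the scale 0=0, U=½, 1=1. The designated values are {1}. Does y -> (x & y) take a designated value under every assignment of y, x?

Countermodel: y=1, x=U gives U, which is not designated.

No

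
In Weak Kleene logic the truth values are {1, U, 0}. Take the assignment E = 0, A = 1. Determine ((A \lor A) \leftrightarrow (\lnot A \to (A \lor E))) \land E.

0

A \lor A = 1 \lor 1 = 1
\lnot A = \lnot 1 = 0
A \lor E = 1 \lor 0 = 1
\lnot A \to (A \lor E) = 0 \to 1 = 1
(A \lor A) \leftrightarrow (\lnot A \to (A \lor E)) = 1 \leftrightarrow 1 = 1
((A \lor A) \leftrightarrow (\lnot A \to (A \lor E))) \land E = 1 \land 0 = 0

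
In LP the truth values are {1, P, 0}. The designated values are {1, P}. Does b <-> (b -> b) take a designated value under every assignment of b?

Countermodel: b=0 gives 0, which is not designated.

No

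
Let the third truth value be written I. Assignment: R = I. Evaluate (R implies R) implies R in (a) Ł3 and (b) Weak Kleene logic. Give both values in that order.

I; I

In Ł3: R implies R = I implies I = ⊤  [min(1, 1−½+½)]
(R implies R) implies R = ⊤ implies I = I
In Weak Kleene logic: R implies R = I implies I = I
(R implies R) implies R = I implies I = I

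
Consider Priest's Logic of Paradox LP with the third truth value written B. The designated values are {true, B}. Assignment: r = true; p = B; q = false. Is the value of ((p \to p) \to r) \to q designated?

p \to p = B \to B = B  [\lnot B \lor B]
(p \to p) \to r = B \to true = true
((p \to p) \to r) \to q = true \to false = false
false ∉ {true, B}.

No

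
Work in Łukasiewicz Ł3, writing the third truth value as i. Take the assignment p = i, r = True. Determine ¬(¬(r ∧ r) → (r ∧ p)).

False

r ∧ r = True ∧ True = True
¬(r ∧ r) = ¬True = False
r ∧ p = True ∧ i = i
¬(r ∧ r) → (r ∧ p) = False → i = True  [min(1, 1−0+½)]
¬(¬(r ∧ r) → (r ∧ p)) = ¬True = False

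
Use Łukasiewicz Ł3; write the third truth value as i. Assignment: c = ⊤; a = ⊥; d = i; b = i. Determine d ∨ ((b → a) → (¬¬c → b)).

⊤

b → a = i → ⊥ = i  [min(1, 1−½+0)]
¬c = ¬⊤ = ⊥
¬¬c = ¬⊥ = ⊤
¬¬c → b = ⊤ → i = i
(b → a) → (¬¬c → b) = i → i = ⊤
d ∨ ((b → a) → (¬¬c → b)) = i ∨ ⊤ = ⊤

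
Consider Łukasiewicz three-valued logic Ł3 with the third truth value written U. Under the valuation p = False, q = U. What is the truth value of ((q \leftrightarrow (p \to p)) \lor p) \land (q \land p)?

p \to p = False \to False = True
q \leftrightarrow (p \to p) = U \leftrightarrow True = U  [1 − |½−1|]
(q \leftrightarrow (p \to p)) \lor p = U \lor False = U
q \land p = U \land False = False
((q \leftrightarrow (p \to p)) \lor p) \land (q \land p) = U \land False = False

False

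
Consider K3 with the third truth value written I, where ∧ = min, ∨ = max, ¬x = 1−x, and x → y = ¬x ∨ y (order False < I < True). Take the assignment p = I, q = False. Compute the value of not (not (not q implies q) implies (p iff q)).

not q = not False = True
not q implies q = True implies False = False
not (not q implies q) = not False = True
p iff q = I iff False = I
not (not q implies q) implies (p iff q) = True implies I = I
not (not (not q implies q) implies (p iff q)) = not I = I

I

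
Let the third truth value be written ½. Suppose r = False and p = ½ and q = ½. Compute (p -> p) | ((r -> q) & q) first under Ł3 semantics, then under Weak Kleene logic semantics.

In Ł3: p -> p = ½ -> ½ = True  [min(1, 1−½+½)]
r -> q = False -> ½ = True
(r -> q) & q = True & ½ = ½
(p -> p) | ((r -> q) & q) = True | ½ = True
In Weak Kleene logic: p -> p = ½ -> ½ = ½  [any arg is the third value ⇒ result is the third value]
r -> q = False -> ½ = ½
(r -> q) & q = ½ & ½ = ½
(p -> p) | ((r -> q) & q) = ½ | ½ = ½
They differ because Ł3 and Weak Kleene logic treat ½ differently under the binary connectives.

True; ½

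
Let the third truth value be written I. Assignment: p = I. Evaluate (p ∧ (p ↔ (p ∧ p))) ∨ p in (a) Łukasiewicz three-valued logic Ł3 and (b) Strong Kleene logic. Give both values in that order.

I; I

In Łukasiewicz three-valued logic Ł3: p ∧ p = I ∧ I = I
p ↔ (p ∧ p) = I ↔ I = true
p ∧ (p ↔ (p ∧ p)) = I ∧ true = I
(p ∧ (p ↔ (p ∧ p))) ∨ p = I ∨ I = I
In Strong Kleene logic: p ∧ p = I ∧ I = I
p ↔ (p ∧ p) = I ↔ I = I
p ∧ (p ↔ (p ∧ p)) = I ∧ I = I
(p ∧ (p ↔ (p ∧ p))) ∨ p = I ∨ I = I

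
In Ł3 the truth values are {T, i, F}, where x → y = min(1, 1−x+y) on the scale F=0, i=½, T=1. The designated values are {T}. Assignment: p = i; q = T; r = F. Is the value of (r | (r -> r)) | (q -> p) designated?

r -> r = F -> F = T
r | (r -> r) = F | T = T
q -> p = T -> i = i  [min(1, 1−1+½)]
(r | (r -> r)) | (q -> p) = T | i = T
T ∈ {T}.

Yes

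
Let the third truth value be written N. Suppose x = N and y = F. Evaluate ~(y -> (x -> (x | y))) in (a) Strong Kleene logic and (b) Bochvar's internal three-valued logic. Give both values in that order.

In Strong Kleene logic: x | y = N | F = N
x -> (x | y) = N -> N = N  [~N | N]
y -> (x -> (x | y)) = F -> N = T
~(y -> (x -> (x | y))) = ~T = F
In Bochvar's internal three-valued logic: x | y = N | F = N
x -> (x | y) = N -> N = N
y -> (x -> (x | y)) = F -> N = N
~(y -> (x -> (x | y))) = ~N = N
They differ because Strong Kleene logic and Bochvar's internal three-valued logic treat N differently under the binary connectives.

F; N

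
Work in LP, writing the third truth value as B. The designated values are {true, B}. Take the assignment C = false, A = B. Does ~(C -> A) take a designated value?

C -> A = false -> B = true
~(C -> A) = ~true = false
false ∉ {true, B}.

No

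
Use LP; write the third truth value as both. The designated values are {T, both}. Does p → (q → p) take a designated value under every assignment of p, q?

Every assignment of p, q over {T, both, F} gives a value in {T, both}.
In particular, with p=both, q=both: p → (q → p) = both.

Yes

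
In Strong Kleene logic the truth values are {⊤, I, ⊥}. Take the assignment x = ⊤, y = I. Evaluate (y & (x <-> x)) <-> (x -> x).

x <-> x = ⊤ <-> ⊤ = ⊤
y & (x <-> x) = I & ⊤ = I
x -> x = ⊤ -> ⊤ = ⊤
(y & (x <-> x)) <-> (x -> x) = I <-> ⊤ = I

I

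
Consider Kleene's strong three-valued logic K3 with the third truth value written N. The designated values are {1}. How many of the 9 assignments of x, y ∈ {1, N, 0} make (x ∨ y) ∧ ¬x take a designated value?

1

Designated under: (x=0, y=1).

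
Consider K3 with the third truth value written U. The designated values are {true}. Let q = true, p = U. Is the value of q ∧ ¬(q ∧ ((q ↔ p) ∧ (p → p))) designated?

q ↔ p = true ↔ U = U
p → p = U → U = U  [¬U ∨ U]
(q ↔ p) ∧ (p → p) = U ∧ U = U
q ∧ ((q ↔ p) ∧ (p → p)) = true ∧ U = U
¬(q ∧ ((q ↔ p) ∧ (p → p))) = ¬U = U
q ∧ ¬(q ∧ ((q ↔ p) ∧ (p → p))) = true ∧ U = U
U ∉ {true}.

No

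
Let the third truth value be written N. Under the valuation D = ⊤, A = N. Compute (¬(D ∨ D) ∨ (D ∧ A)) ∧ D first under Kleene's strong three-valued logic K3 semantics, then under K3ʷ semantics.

N; N

In Kleene's strong three-valued logic K3: D ∨ D = ⊤ ∨ ⊤ = ⊤
¬(D ∨ D) = ¬⊤ = ⊥
D ∧ A = ⊤ ∧ N = N
¬(D ∨ D) ∨ (D ∧ A) = ⊥ ∨ N = N
(¬(D ∨ D) ∨ (D ∧ A)) ∧ D = N ∧ ⊤ = N
In K3ʷ: D ∨ D = ⊤ ∨ ⊤ = ⊤
¬(D ∨ D) = ¬⊤ = ⊥
D ∧ A = ⊤ ∧ N = N
¬(D ∨ D) ∨ (D ∧ A) = ⊥ ∨ N = N
(¬(D ∨ D) ∨ (D ∧ A)) ∧ D = N ∧ ⊤ = N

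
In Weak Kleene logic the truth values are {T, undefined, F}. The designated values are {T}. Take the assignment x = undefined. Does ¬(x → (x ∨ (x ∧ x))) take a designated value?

No

x ∧ x = undefined ∧ undefined = undefined
x ∨ (x ∧ x) = undefined ∨ undefined = undefined
x → (x ∨ (x ∧ x)) = undefined → undefined = undefined
¬(x → (x ∨ (x ∧ x))) = ¬undefined = undefined
undefined ∉ {T}.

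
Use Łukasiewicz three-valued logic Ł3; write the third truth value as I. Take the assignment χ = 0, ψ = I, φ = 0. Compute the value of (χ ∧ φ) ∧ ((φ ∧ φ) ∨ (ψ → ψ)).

0

χ ∧ φ = 0 ∧ 0 = 0
φ ∧ φ = 0 ∧ 0 = 0
ψ → ψ = I → I = 1  [min(1, 1−½+½)]
(φ ∧ φ) ∨ (ψ → ψ) = 0 ∨ 1 = 1
(χ ∧ φ) ∧ ((φ ∧ φ) ∨ (ψ → ψ)) = 0 ∧ 1 = 0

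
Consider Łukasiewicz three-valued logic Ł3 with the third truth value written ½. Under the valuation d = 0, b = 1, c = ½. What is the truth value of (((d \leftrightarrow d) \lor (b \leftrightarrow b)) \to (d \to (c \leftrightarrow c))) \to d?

0

d \leftrightarrow d = 0 \leftrightarrow 0 = 1
b \leftrightarrow b = 1 \leftrightarrow 1 = 1
(d \leftrightarrow d) \lor (b \leftrightarrow b) = 1 \lor 1 = 1
c \leftrightarrow c = ½ \leftrightarrow ½ = 1  [1 − |½−½|]
d \to (c \leftrightarrow c) = 0 \to 1 = 1
((d \leftrightarrow d) \lor (b \leftrightarrow b)) \to (d \to (c \leftrightarrow c)) = 1 \to 1 = 1
(((d \leftrightarrow d) \lor (b \leftrightarrow b)) \to (d \to (c \leftrightarrow c))) \to d = 1 \to 0 = 0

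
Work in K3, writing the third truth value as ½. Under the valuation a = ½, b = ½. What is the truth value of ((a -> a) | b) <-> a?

a -> a = ½ -> ½ = ½  [~½ | ½]
(a -> a) | b = ½ | ½ = ½
((a -> a) | b) <-> a = ½ <-> ½ = ½

½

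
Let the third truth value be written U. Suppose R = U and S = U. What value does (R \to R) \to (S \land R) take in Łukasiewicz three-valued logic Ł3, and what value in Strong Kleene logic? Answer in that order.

In Łukasiewicz three-valued logic Ł3: R \to R = U \to U = True
S \land R = U \land U = U
(R \to R) \to (S \land R) = True \to U = U
In Strong Kleene logic: R \to R = U \to U = U  [\lnot U \lor U]
S \land R = U \land U = U
(R \to R) \to (S \land R) = U \to U = U

U; U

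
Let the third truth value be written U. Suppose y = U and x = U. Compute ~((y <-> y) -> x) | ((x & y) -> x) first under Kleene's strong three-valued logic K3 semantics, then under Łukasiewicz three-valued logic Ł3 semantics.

In Kleene's strong three-valued logic K3: y <-> y = U <-> U = U
(y <-> y) -> x = U -> U = U  [~U | U]
~((y <-> y) -> x) = ~U = U
x & y = U & U = U
(x & y) -> x = U -> U = U
~((y <-> y) -> x) | ((x & y) -> x) = U | U = U
In Łukasiewicz three-valued logic Ł3: y <-> y = U <-> U = true  [1 − |½−½|]
(y <-> y) -> x = true -> U = U
~((y <-> y) -> x) = ~U = U
x & y = U & U = U
(x & y) -> x = U -> U = true
~((y <-> y) -> x) | ((x & y) -> x) = U | true = true
They differ because Kleene's strong three-valued logic K3 and Łukasiewicz three-valued logic Ł3 treat U differently under implication.

U; true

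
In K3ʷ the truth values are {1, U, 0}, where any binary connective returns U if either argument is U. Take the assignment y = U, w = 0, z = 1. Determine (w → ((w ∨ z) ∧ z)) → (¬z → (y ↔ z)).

w ∨ z = 0 ∨ 1 = 1
(w ∨ z) ∧ z = 1 ∧ 1 = 1
w → ((w ∨ z) ∧ z) = 0 → 1 = 1
¬z = ¬1 = 0
y ↔ z = U ↔ 1 = U
¬z → (y ↔ z) = 0 → U = U  [any arg is the third value ⇒ result is the third value]
(w → ((w ∨ z) ∧ z)) → (¬z → (y ↔ z)) = 1 → U = U

U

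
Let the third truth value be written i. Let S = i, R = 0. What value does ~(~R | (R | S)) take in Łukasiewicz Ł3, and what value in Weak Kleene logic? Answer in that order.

0; i

In Łukasiewicz Ł3: ~R = ~0 = 1
R | S = 0 | i = i
~R | (R | S) = 1 | i = 1
~(~R | (R | S)) = ~1 = 0
In Weak Kleene logic: ~R = ~0 = 1
R | S = 0 | i = i
~R | (R | S) = 1 | i = i
~(~R | (R | S)) = ~i = i
They differ because Łukasiewicz Ł3 and Weak Kleene logic treat i differently under the binary connectives.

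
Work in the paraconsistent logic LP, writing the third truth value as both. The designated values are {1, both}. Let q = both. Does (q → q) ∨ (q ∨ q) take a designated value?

Yes

q → q = both → both = both  [¬both ∨ both]
q ∨ q = both ∨ both = both
(q → q) ∨ (q ∨ q) = both ∨ both = both
both ∈ {1, both}.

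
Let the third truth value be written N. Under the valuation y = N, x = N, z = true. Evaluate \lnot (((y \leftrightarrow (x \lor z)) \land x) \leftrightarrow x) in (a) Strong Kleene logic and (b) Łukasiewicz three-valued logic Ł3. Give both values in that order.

In Strong Kleene logic: x \lor z = N \lor true = true
y \leftrightarrow (x \lor z) = N \leftrightarrow true = N
(y \leftrightarrow (x \lor z)) \land x = N \land N = N
((y \leftrightarrow (x \lor z)) \land x) \leftrightarrow x = N \leftrightarrow N = N
\lnot (((y \leftrightarrow (x \lor z)) \land x) \leftrightarrow x) = \lnot N = N
In Łukasiewicz three-valued logic Ł3: x \lor z = N \lor true = true
y \leftrightarrow (x \lor z) = N \leftrightarrow true = N  [1 − |½−1|]
(y \leftrightarrow (x \lor z)) \land x = N \land N = N
((y \leftrightarrow (x \lor z)) \land x) \leftrightarrow x = N \leftrightarrow N = true
\lnot (((y \leftrightarrow (x \lor z)) \land x) \leftrightarrow x) = \lnot true = false
They differ because Strong Kleene logic and Łukasiewicz three-valued logic Ł3 treat N differently under implication.

N; false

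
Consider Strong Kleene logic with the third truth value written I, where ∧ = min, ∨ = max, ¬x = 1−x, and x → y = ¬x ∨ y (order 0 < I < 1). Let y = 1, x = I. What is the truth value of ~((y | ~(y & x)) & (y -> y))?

0

y & x = 1 & I = I
~(y & x) = ~I = I
y | ~(y & x) = 1 | I = 1
y -> y = 1 -> 1 = 1
(y | ~(y & x)) & (y -> y) = 1 & 1 = 1
~((y | ~(y & x)) & (y -> y)) = ~1 = 0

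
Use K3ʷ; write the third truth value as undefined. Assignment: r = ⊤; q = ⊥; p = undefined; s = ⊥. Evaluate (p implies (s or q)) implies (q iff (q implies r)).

undefined

s or q = ⊥ or ⊥ = ⊥
p implies (s or q) = undefined implies ⊥ = undefined  [any arg is the third value ⇒ result is the third value]
q implies r = ⊥ implies ⊤ = ⊤
q iff (q implies r) = ⊥ iff ⊤ = ⊥
(p implies (s or q)) implies (q iff (q implies r)) = undefined implies ⊥ = undefined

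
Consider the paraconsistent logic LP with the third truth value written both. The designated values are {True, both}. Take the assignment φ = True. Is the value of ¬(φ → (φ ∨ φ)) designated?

φ ∨ φ = True ∨ True = True
φ → (φ ∨ φ) = True → True = True
¬(φ → (φ ∨ φ)) = ¬True = False
False ∉ {True, both}.

No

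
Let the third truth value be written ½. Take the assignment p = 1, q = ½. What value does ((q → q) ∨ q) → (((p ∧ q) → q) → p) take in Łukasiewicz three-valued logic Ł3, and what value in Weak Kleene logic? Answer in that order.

1; ½

In Łukasiewicz three-valued logic Ł3: q → q = ½ → ½ = 1  [min(1, 1−½+½)]
(q → q) ∨ q = 1 ∨ ½ = 1
p ∧ q = 1 ∧ ½ = ½
(p ∧ q) → q = ½ → ½ = 1
((p ∧ q) → q) → p = 1 → 1 = 1
((q → q) ∨ q) → (((p ∧ q) → q) → p) = 1 → 1 = 1
In Weak Kleene logic: q → q = ½ → ½ = ½  [any arg is the third value ⇒ result is the third value]
(q → q) ∨ q = ½ ∨ ½ = ½
p ∧ q = 1 ∧ ½ = ½
(p ∧ q) → q = ½ → ½ = ½
((p ∧ q) → q) → p = ½ → 1 = ½
((q → q) ∨ q) → (((p ∧ q) → q) → p) = ½ → ½ = ½
They differ because Łukasiewicz three-valued logic Ł3 and Weak Kleene logic treat ½ differently under the binary connectives.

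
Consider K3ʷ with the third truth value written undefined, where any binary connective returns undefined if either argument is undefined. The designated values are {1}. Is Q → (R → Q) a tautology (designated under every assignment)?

No

Countermodel: Q=1, R=undefined gives undefined, which is not designated.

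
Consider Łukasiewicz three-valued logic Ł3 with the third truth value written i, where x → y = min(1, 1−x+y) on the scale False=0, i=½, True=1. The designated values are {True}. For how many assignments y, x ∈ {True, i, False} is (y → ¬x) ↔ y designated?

2

Designated under: (y=True, x=False); (y=i, x=True).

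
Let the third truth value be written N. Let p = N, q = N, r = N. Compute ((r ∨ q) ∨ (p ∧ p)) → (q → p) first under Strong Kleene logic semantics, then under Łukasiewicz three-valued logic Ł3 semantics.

In Strong Kleene logic: r ∨ q = N ∨ N = N
p ∧ p = N ∧ N = N
(r ∨ q) ∨ (p ∧ p) = N ∨ N = N
q → p = N → N = N
((r ∨ q) ∨ (p ∧ p)) → (q → p) = N → N = N
In Łukasiewicz three-valued logic Ł3: r ∨ q = N ∨ N = N
p ∧ p = N ∧ N = N
(r ∨ q) ∨ (p ∧ p) = N ∨ N = N
q → p = N → N = 1  [min(1, 1−½+½)]
((r ∨ q) ∨ (p ∧ p)) → (q → p) = N → 1 = 1
They differ because Strong Kleene logic and Łukasiewicz three-valued logic Ł3 treat N differently under implication.

N; 1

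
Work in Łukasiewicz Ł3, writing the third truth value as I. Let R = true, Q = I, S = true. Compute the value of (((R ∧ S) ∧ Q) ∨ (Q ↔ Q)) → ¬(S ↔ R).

false

R ∧ S = true ∧ true = true
(R ∧ S) ∧ Q = true ∧ I = I
Q ↔ Q = I ↔ I = true  [1 − |½−½|]
((R ∧ S) ∧ Q) ∨ (Q ↔ Q) = I ∨ true = true
S ↔ R = true ↔ true = true
¬(S ↔ R) = ¬true = false
(((R ∧ S) ∧ Q) ∨ (Q ↔ Q)) → ¬(S ↔ R) = true → false = false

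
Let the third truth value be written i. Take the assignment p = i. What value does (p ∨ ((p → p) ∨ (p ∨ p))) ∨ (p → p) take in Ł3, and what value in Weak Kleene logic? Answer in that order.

In Ł3: p → p = i → i = True  [min(1, 1−½+½)]
p ∨ p = i ∨ i = i
(p → p) ∨ (p ∨ p) = True ∨ i = True
p ∨ ((p → p) ∨ (p ∨ p)) = i ∨ True = True
p → p = i → i = True
(p ∨ ((p → p) ∨ (p ∨ p))) ∨ (p → p) = True ∨ True = True
In Weak Kleene logic: p → p = i → i = i  [any arg is the third value ⇒ result is the third value]
p ∨ p = i ∨ i = i
(p → p) ∨ (p ∨ p) = i ∨ i = i
p ∨ ((p → p) ∨ (p ∨ p)) = i ∨ i = i
p → p = i → i = i
(p ∨ ((p → p) ∨ (p ∨ p))) ∨ (p → p) = i ∨ i = i
They differ because Ł3 and Weak Kleene logic treat i differently under the binary connectives.

True; i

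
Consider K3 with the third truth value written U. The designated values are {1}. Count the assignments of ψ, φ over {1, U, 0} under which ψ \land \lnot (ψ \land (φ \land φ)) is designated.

1

Designated under: (ψ=1, φ=0).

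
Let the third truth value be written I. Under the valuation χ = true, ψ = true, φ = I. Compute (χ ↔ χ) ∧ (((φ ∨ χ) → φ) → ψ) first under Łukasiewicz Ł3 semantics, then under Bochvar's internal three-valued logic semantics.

true; I

In Łukasiewicz Ł3: χ ↔ χ = true ↔ true = true
φ ∨ χ = I ∨ true = true
(φ ∨ χ) → φ = true → I = I
((φ ∨ χ) → φ) → ψ = I → true = true
(χ ↔ χ) ∧ (((φ ∨ χ) → φ) → ψ) = true ∧ true = true
In Bochvar's internal three-valued logic: χ ↔ χ = true ↔ true = true
φ ∨ χ = I ∨ true = I
(φ ∨ χ) → φ = I → I = I  [any arg is the third value ⇒ result is the third value]
((φ ∨ χ) → φ) → ψ = I → true = I
(χ ↔ χ) ∧ (((φ ∨ χ) → φ) → ψ) = true ∧ I = I
They differ because Łukasiewicz Ł3 and Bochvar's internal three-valued logic treat I differently under the binary connectives.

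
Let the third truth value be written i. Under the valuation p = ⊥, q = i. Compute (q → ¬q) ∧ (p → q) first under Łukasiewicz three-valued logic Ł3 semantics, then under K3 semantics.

⊤; i

In Łukasiewicz three-valued logic Ł3: ¬q = ¬i = i
q → ¬q = i → i = ⊤  [min(1, 1−½+½)]
p → q = ⊥ → i = ⊤
(q → ¬q) ∧ (p → q) = ⊤ ∧ ⊤ = ⊤
In K3: ¬q = ¬i = i
q → ¬q = i → i = i  [¬i ∨ i]
p → q = ⊥ → i = ⊤
(q → ¬q) ∧ (p → q) = i ∧ ⊤ = i
They differ because Łukasiewicz three-valued logic Ł3 and K3 treat i differently under implication.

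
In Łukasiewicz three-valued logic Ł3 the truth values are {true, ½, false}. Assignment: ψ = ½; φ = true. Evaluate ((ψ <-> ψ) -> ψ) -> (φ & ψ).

true

ψ <-> ψ = ½ <-> ½ = true  [1 − |½−½|]
(ψ <-> ψ) -> ψ = true -> ½ = ½
φ & ψ = true & ½ = ½
((ψ <-> ψ) -> ψ) -> (φ & ψ) = ½ -> ½ = true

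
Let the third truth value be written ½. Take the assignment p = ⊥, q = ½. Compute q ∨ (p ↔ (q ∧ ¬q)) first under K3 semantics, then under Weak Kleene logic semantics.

In K3: ¬q = ¬½ = ½
q ∧ ¬q = ½ ∧ ½ = ½
p ↔ (q ∧ ¬q) = ⊥ ↔ ½ = ½
q ∨ (p ↔ (q ∧ ¬q)) = ½ ∨ ½ = ½
In Weak Kleene logic: ¬q = ¬½ = ½
q ∧ ¬q = ½ ∧ ½ = ½
p ↔ (q ∧ ¬q) = ⊥ ↔ ½ = ½
q ∨ (p ↔ (q ∧ ¬q)) = ½ ∨ ½ = ½

½; ½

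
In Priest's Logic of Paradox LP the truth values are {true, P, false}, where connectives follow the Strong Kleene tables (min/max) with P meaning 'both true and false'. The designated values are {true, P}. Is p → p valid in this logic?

Yes

Every assignment of p over {true, P, false} gives a value in {true, P}.
In particular, with p=P: p → p = P.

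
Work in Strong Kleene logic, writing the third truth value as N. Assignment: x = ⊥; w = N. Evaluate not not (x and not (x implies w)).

⊥

x implies w = ⊥ implies N = ⊤  [not ⊥ or N]
not (x implies w) = not ⊤ = ⊥
x and not (x implies w) = ⊥ and ⊥ = ⊥
not (x and not (x implies w)) = not ⊥ = ⊤
not not (x and not (x implies w)) = not ⊤ = ⊥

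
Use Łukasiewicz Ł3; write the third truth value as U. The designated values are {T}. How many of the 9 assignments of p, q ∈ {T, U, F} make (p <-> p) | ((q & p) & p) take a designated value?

Of the 9 assignments, 9 give a value in {T}.

9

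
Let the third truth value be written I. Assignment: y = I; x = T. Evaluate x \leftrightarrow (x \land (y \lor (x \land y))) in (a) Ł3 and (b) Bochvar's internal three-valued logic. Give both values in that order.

I; I

In Ł3: x \land y = T \land I = I
y \lor (x \land y) = I \lor I = I
x \land (y \lor (x \land y)) = T \land I = I
x \leftrightarrow (x \land (y \lor (x \land y))) = T \leftrightarrow I = I  [1 − |1−½|]
In Bochvar's internal three-valued logic: x \land y = T \land I = I
y \lor (x \land y) = I \lor I = I
x \land (y \lor (x \land y)) = T \land I = I
x \leftrightarrow (x \land (y \lor (x \land y))) = T \leftrightarrow I = I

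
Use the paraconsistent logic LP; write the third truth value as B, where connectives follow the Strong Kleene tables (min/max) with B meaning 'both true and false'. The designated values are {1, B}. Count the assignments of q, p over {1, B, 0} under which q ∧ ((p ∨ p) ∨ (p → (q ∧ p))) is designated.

Of the 9 assignments, 6 give a value in {1, B}.

6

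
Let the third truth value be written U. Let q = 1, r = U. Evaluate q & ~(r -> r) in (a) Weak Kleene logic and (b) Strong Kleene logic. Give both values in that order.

U; U

In Weak Kleene logic: r -> r = U -> U = U  [any arg is the third value ⇒ result is the third value]
~(r -> r) = ~U = U
q & ~(r -> r) = 1 & U = U
In Strong Kleene logic: r -> r = U -> U = U
~(r -> r) = ~U = U
q & ~(r -> r) = 1 & U = U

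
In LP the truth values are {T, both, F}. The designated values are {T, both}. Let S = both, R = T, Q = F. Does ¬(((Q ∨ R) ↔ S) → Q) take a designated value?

Yes

Q ∨ R = F ∨ T = T
(Q ∨ R) ↔ S = T ↔ both = both
((Q ∨ R) ↔ S) → Q = both → F = both  [¬both ∨ F]
¬(((Q ∨ R) ↔ S) → Q) = ¬both = both
both ∈ {T, both}.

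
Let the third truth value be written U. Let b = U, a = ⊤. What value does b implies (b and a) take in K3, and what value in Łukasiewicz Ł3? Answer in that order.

In K3: b and a = U and ⊤ = U
b implies (b and a) = U implies U = U
In Łukasiewicz Ł3: b and a = U and ⊤ = U
b implies (b and a) = U implies U = ⊤
They differ because K3 and Łukasiewicz Ł3 treat U differently under implication.

U; ⊤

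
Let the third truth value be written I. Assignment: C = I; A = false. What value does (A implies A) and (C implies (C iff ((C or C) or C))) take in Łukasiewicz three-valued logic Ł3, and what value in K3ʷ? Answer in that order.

In Łukasiewicz three-valued logic Ł3: A implies A = false implies false = true
C or C = I or I = I
(C or C) or C = I or I = I
C iff ((C or C) or C) = I iff I = true
C implies (C iff ((C or C) or C)) = I implies true = true
(A implies A) and (C implies (C iff ((C or C) or C))) = true and true = true
In K3ʷ: A implies A = false implies false = true
C or C = I or I = I
(C or C) or C = I or I = I
C iff ((C or C) or C) = I iff I = I
C implies (C iff ((C or C) or C)) = I implies I = I  [any arg is the third value ⇒ result is the third value]
(A implies A) and (C implies (C iff ((C or C) or C))) = true and I = I
They differ because Łukasiewicz three-valued logic Ł3 and K3ʷ treat I differently under the binary connectives.

true; I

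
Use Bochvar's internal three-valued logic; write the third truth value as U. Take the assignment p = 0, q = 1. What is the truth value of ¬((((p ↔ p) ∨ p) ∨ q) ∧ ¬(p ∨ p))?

0

p ↔ p = 0 ↔ 0 = 1
(p ↔ p) ∨ p = 1 ∨ 0 = 1
((p ↔ p) ∨ p) ∨ q = 1 ∨ 1 = 1
p ∨ p = 0 ∨ 0 = 0
¬(p ∨ p) = ¬0 = 1
(((p ↔ p) ∨ p) ∨ q) ∧ ¬(p ∨ p) = 1 ∧ 1 = 1
¬((((p ↔ p) ∨ p) ∨ q) ∧ ¬(p ∨ p)) = ¬1 = 0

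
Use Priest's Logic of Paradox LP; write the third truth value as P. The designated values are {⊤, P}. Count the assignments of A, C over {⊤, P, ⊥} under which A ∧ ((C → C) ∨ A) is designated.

6

Of the 9 assignments, 6 give a value in {⊤, P}.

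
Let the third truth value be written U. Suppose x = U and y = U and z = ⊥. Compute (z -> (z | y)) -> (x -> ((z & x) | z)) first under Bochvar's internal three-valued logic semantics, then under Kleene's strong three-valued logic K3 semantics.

In Bochvar's internal three-valued logic: z | y = ⊥ | U = U
z -> (z | y) = ⊥ -> U = U  [any arg is the third value ⇒ result is the third value]
z & x = ⊥ & U = U
(z & x) | z = U | ⊥ = U
x -> ((z & x) | z) = U -> U = U
(z -> (z | y)) -> (x -> ((z & x) | z)) = U -> U = U
In Kleene's strong three-valued logic K3: z | y = ⊥ | U = U
z -> (z | y) = ⊥ -> U = ⊤
z & x = ⊥ & U = ⊥
(z & x) | z = ⊥ | ⊥ = ⊥
x -> ((z & x) | z) = U -> ⊥ = U
(z -> (z | y)) -> (x -> ((z & x) | z)) = ⊤ -> U = U

U; U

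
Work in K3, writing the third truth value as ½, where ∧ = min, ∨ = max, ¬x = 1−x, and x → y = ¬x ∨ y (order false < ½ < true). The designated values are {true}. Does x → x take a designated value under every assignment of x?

No

Countermodel: x=½ gives ½, which is not designated.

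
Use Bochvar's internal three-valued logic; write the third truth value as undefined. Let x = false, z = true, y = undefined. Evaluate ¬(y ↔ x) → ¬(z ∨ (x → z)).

y ↔ x = undefined ↔ false = undefined
¬(y ↔ x) = ¬undefined = undefined
x → z = false → true = true
z ∨ (x → z) = true ∨ true = true
¬(z ∨ (x → z)) = ¬true = false
¬(y ↔ x) → ¬(z ∨ (x → z)) = undefined → false = undefined  [any arg is the third value ⇒ result is the third value]

undefined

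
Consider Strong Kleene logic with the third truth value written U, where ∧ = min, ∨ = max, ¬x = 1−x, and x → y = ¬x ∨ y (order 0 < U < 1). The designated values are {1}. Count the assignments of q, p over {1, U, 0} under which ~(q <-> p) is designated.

Designated under: (q=1, p=0); (q=0, p=1).

2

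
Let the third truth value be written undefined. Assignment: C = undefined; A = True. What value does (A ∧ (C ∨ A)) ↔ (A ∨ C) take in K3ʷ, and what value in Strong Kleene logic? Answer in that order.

In K3ʷ: C ∨ A = undefined ∨ True = undefined
A ∧ (C ∨ A) = True ∧ undefined = undefined
A ∨ C = True ∨ undefined = undefined
(A ∧ (C ∨ A)) ↔ (A ∨ C) = undefined ↔ undefined = undefined
In Strong Kleene logic: C ∨ A = undefined ∨ True = True
A ∧ (C ∨ A) = True ∧ True = True
A ∨ C = True ∨ undefined = True
(A ∧ (C ∨ A)) ↔ (A ∨ C) = True ↔ True = True
They differ because K3ʷ and Strong Kleene logic treat undefined differently under the binary connectives.

undefined; True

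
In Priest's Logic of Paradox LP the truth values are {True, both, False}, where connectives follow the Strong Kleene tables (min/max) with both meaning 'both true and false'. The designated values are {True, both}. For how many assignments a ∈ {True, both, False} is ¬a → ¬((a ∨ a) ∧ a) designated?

3

a=True: True ✓
a=both: both ✓
a=False: True ✓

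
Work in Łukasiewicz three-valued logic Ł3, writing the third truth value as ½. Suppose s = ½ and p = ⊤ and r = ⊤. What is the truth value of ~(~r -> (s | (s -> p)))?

⊥

~r = ~⊤ = ⊥
s -> p = ½ -> ⊤ = ⊤  [min(1, 1−½+1)]
s | (s -> p) = ½ | ⊤ = ⊤
~r -> (s | (s -> p)) = ⊥ -> ⊤ = ⊤
~(~r -> (s | (s -> p))) = ~⊤ = ⊥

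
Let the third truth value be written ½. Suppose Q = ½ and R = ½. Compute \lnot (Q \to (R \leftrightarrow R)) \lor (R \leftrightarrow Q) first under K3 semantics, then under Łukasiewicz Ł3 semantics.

½; ⊤

In K3: R \leftrightarrow R = ½ \leftrightarrow ½ = ½
Q \to (R \leftrightarrow R) = ½ \to ½ = ½  [\lnot ½ \lor ½]
\lnot (Q \to (R \leftrightarrow R)) = \lnot ½ = ½
R \leftrightarrow Q = ½ \leftrightarrow ½ = ½
\lnot (Q \to (R \leftrightarrow R)) \lor (R \leftrightarrow Q) = ½ \lor ½ = ½
In Łukasiewicz Ł3: R \leftrightarrow R = ½ \leftrightarrow ½ = ⊤  [1 − |½−½|]
Q \to (R \leftrightarrow R) = ½ \to ⊤ = ⊤
\lnot (Q \to (R \leftrightarrow R)) = \lnot ⊤ = ⊥
R \leftrightarrow Q = ½ \leftrightarrow ½ = ⊤
\lnot (Q \to (R \leftrightarrow R)) \lor (R \leftrightarrow Q) = ⊥ \lor ⊤ = ⊤
They differ because K3 and Łukasiewicz Ł3 treat ½ differently under implication.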